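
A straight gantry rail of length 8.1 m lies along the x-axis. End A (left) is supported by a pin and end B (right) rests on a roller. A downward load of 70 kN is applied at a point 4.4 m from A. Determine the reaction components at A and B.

A_x = 0, A_y = 31.98 kN, B_y = 38.02 kN

Taking moments about A: B_y·8.1 − 70·4.4 = 0 → B_y = 308/8.1 = 38.0247 ≈ 38.02 kN.
ΣF_y = 0: A_y + 38.0247 − 70 = 0 → A_y = 31.98 kN.
ΣF_x = 0: no horizontal applied forces, so A_x = 0.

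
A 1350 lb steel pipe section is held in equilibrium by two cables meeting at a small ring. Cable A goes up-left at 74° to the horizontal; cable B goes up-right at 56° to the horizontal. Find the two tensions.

T_A = 985.5 lb, T_B = 485.8 lb

ΣF_x = 0: −T_A·cos74° + T_B·cos56° = 0 → T_B = 0.49292·T_A.
ΣF_y = 0: T_A·sin74° + T_B·sin56° = 1350.
Substitute: T_A·(0.961262 + 0.49292·0.829038) = 1350 → T_A = 985.465 ≈ 985.5 lb.
Then T_B = 0.49292 × 985.465 = 485.8 lb.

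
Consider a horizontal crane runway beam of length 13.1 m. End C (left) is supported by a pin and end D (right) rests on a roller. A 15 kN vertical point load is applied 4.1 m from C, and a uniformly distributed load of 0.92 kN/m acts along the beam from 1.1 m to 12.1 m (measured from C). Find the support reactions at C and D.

C_x = 0, C_y = 15.33 kN, D_y = 9.793 kN

Resultant of the distributed load: 0.92 × 11 = 10.12 kN at 6.6 m from C.
ΣM about C: D_y·13.1 − 15·4.1 − (0.92·11)·6.6 = 0 → D_y = 128.292/13.1 = 9.79328 ≈ 9.793 kN.
ΣF_y = 0: C_y + 9.79328 − 15 − 0.92·11 = 0 → C_y = 15.33 kN.
ΣF_x = 0: no horizontal applied forces, so C_x = 0.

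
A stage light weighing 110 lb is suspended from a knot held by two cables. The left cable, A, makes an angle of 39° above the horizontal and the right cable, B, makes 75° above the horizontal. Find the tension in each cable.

T_A = 31.16 lb, T_B = 93.58 lb

ΣF_x = 0: −T_A·cos39° + T_B·cos75° = 0 → T_B = 3.00266·T_A.
ΣF_y = 0: T_A·sin39° + T_B·sin75° = 110.
Substitute: T_A·(0.62932 + 3.00266·0.965926) = 110 → T_A = 31.1644 ≈ 31.16 lb.
Then T_B = 3.00266 × 31.1644 = 93.58 lb.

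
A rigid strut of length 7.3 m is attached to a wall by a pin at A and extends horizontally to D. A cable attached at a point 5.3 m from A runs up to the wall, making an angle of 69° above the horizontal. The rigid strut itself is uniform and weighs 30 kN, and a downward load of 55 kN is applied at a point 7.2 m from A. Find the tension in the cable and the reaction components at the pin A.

ΣM about A: T·sin69°·5.3 − 30·3.65 − 55·7.2 = 0 → T = 505.5/(5.3·0.93358) = 102.163 ≈ 102.2 kN.
ΣF_x = 0: A_x − T·cos69° = 0 → A_x = 102.163 × 0.358368 = 36.61 kN.
ΣF_y = 0: A_y + T·sin69° − 30 − 55 = 0 → A_y = 85 − 102.163 × 0.93358 = -10.38 kN.

T = 102.2 kN, A_x = 36.61 kN, A_y = -10.38 kN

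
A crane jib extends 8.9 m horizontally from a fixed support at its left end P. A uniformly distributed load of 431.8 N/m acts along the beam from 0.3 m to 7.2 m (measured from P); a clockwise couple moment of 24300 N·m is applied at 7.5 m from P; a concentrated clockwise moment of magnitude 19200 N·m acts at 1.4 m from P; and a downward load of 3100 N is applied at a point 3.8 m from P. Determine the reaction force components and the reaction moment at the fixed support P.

P_x = 0, P_y = 6079 N, M_P = 66450 N·m

Resultant of the distributed load: 431.8 × 6.9 = 2979.42 N at 3.75 m from P.
ΣF_x = 0: P_x = 0.
ΣF_y = 0: P_y − 431.8·6.9 − 3100 = 0 → P_y = 6079 N.
ΣM about P: M_P − (431.8·6.9)·3.75 − 24300 − 19200 − 3100·3.8 = 0 → M_P = 66450 N·m.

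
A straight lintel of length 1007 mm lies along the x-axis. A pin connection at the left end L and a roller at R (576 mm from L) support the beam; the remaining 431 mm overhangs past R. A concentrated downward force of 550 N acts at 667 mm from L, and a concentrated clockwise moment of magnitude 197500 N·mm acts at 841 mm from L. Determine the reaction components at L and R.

Moments about L: R_y·576 − 550·667 − 197500 = 0 → R_y = 564350/576 = 979.774 ≈ 979.8 N.
ΣF_y = 0: L_y + 979.774 − 550 = 0 → L_y = -429.8 N.
ΣF_x = 0: no horizontal applied forces, so L_x = 0.

L_x = 0, L_y = -429.8 N, R_y = 979.8 N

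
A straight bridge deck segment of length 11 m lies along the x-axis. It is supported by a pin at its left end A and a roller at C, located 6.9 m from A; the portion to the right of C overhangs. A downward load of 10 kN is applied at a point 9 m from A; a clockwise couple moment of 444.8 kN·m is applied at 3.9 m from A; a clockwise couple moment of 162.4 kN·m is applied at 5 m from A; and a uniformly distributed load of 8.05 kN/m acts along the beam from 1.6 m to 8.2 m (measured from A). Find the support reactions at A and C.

A_x = 0, A_y = -75.64 kN, C_y = 138.8 kN

Resultant of the distributed load: 8.05 × 6.6 = 53.13 kN at 4.9 m from A.
Taking moments about A: C_y·6.9 − 10·9 − 444.8 − 162.4 − (8.05·6.6)·4.9 = 0 → C_y = 957.537/6.9 = 138.773 ≈ 138.8 kN.
ΣF_y = 0: A_y + 138.773 − 10 − 8.05·6.6 = 0 → A_y = -75.64 kN.
ΣF_x = 0: no horizontal applied forces, so A_x = 0.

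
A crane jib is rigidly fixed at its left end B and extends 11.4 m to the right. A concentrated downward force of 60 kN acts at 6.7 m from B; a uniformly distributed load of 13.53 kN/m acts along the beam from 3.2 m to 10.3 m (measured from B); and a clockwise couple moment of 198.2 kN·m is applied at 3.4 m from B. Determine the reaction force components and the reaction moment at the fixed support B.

Resultant of the distributed load: 13.53 × 7.1 = 96.063 kN at 6.75 m from B.
ΣF_x = 0: B_x = 0.
ΣF_y = 0: B_y − 60 − 13.53·7.1 = 0 → B_y = 156.1 kN.
ΣM about B: M_B − 60·6.7 − (13.53·7.1)·6.75 − 198.2 = 0 → M_B = 1249 kN·m.

B_x = 0, B_y = 156.1 kN, M_B = 1249 kN·m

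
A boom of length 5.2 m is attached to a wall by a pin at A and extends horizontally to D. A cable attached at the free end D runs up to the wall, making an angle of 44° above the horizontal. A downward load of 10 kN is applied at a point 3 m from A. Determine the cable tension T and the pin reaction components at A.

ΣM about A: T·sin44°·5.2 − 10·3 = 0 → T = 30/(5.2·0.694658) = 8.30514 ≈ 8.305 kN.
ΣF_x = 0: A_x − T·cos44° = 0 → A_x = 8.30514 × 0.71934 = 5.974 kN.
ΣF_y = 0: A_y + T·sin44° − 10 = 0 → A_y = 10 − 8.30514 × 0.694658 = 4.231 kN.

T = 8.305 kN, A_x = 5.974 kN, A_y = 4.231 kN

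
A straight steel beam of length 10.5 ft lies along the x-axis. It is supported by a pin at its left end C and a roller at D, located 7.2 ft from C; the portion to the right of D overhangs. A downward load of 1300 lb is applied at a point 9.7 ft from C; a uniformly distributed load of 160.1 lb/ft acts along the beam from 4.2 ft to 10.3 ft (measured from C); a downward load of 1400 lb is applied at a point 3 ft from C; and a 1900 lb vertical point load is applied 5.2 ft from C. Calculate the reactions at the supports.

Resultant of the distributed load: 160.1 × 6.1 = 976.61 lb at 7.25 ft from C.
Moments about C: D_y·7.2 − 1300·9.7 − (160.1·6.1)·7.25 − 1400·3 − 1900·5.2 = 0 → D_y = 33770.4225/7.2 = 4690.34 ≈ 4690 lb.
ΣF_y = 0: C_y + 4690.34 − 1300 − 160.1·6.1 − 1400 − 1900 = 0 → C_y = 886.3 lb.
ΣF_x = 0: no horizontal applied forces, so C_x = 0.

C_x = 0, C_y = 886.3 lb, D_y = 4690 lb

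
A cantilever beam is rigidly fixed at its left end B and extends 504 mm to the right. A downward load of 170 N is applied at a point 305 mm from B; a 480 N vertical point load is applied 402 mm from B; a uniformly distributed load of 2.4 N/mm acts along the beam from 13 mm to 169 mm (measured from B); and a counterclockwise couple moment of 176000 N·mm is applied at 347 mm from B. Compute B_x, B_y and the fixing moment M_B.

Resultant of the distributed load: 2.4 × 156 = 374.4 N at 91 mm from B.
ΣF_x = 0: B_x = 0.
ΣF_y = 0: B_y − 170 − 480 − 2.4·156 = 0 → B_y = 1024 N.
ΣM about B: M_B − 170·305 − 480·402 − (2.4·156)·91 + 176000 = 0 → M_B = 102900 N·mm.

B_x = 0, B_y = 1024 N, M_B = 102900 N·mm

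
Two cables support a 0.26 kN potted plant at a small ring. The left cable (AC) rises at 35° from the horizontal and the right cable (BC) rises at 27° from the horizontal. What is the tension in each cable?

ΣF_x = 0: −T_AC·cos35° + T_BC·cos27° = 0 → T_BC = 0.919356·T_AC.
ΣF_y = 0: T_AC·sin35° + T_BC·sin27° = 0.26.
Substitute: T_AC·(0.573576 + 0.919356·0.45399) = 0.26 → T_AC = 0.262373 ≈ 0.2624 kN.
Then T_BC = 0.919356 × 0.262373 = 0.2412 kN.

T_AC = 0.2624 kN, T_BC = 0.2412 kN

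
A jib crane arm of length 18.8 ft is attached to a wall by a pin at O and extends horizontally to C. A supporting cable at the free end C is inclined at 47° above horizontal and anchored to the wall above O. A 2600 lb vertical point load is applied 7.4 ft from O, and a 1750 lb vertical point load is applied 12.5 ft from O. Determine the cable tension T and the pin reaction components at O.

T = 2990 lb, O_x = 2039 lb, O_y = 2163 lb

ΣM about O: T·sin47°·18.8 − 2600·7.4 − 1750·12.5 = 0 → T = 41115/(18.8·0.731354) = 2990.3 ≈ 2990 lb.
ΣF_x = 0: O_x − T·cos47° = 0 → O_x = 2990.3 × 0.681998 = 2039 lb.
ΣF_y = 0: O_y + T·sin47° − 2600 − 1750 = 0 → O_y = 4350 − 2990.3 × 0.731354 = 2163 lb.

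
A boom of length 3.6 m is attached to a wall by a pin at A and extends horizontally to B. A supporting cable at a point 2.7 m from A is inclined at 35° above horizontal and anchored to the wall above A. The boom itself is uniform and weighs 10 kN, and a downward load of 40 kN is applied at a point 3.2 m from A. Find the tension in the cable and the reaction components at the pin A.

ΣM about A: T·sin35°·2.7 − 10·1.8 − 40·3.2 = 0 → T = 146/(2.7·0.573576) = 94.2753 ≈ 94.28 kN.
ΣF_x = 0: A_x − T·cos35° = 0 → A_x = 94.2753 × 0.819152 = 77.23 kN.
ΣF_y = 0: A_y + T·sin35° − 10 − 40 = 0 → A_y = 50 − 94.2753 × 0.573576 = -4.074 kN.

T = 94.28 kN, A_x = 77.23 kN, A_y = -4.074 kN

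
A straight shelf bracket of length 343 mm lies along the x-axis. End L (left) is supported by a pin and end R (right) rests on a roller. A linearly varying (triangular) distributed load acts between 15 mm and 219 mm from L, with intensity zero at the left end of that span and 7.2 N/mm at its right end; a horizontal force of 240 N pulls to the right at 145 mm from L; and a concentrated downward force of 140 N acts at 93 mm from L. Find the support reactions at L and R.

Resultant of the triangular load: ½ × 7.2 × 204 = 734.4 N, acting at 151 mm from L (one-third of the span from the peak).
Moments about L: R_y·343 − (½·7.2·204)·151 − 140·93 = 0 → R_y = 123914.4/343 = 361.266 ≈ 361.3 N.
ΣF_y = 0: L_y + 361.266 − ½·7.2·204 − 140 = 0 → L_y = 513.1 N.
ΣF_x = 0: L_x + 240 = 0 → L_x = -240.0 N.

L_x = -240.0 N, L_y = 513.1 N, R_y = 361.3 N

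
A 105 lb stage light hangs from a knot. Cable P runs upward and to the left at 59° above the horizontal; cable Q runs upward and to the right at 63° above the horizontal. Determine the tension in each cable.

ΣF_x = 0: −T_P·cos59° + T_Q·cos63° = 0 → T_Q = 1.13447·T_P.
ΣF_y = 0: T_P·sin59° + T_Q·sin63° = 105.
Substitute: T_P·(0.857167 + 1.13447·0.891007) = 105 → T_P = 56.2102 ≈ 56.21 lb.
Then T_Q = 1.13447 × 56.2102 = 63.77 lb.

T_P = 56.21 lb, T_Q = 63.77 lb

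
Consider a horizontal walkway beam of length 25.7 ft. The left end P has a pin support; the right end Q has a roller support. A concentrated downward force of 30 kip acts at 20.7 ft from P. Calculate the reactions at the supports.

Moments about P: Q_y·25.7 − 30·20.7 = 0 → Q_y = 621/25.7 = 24.1634 ≈ 24.16 kip.
ΣF_y = 0: P_y + 24.1634 − 30 = 0 → P_y = 5.837 kip.
ΣF_x = 0: no horizontal applied forces, so P_x = 0.

P_x = 0, P_y = 5.837 kip, Q_y = 24.16 kip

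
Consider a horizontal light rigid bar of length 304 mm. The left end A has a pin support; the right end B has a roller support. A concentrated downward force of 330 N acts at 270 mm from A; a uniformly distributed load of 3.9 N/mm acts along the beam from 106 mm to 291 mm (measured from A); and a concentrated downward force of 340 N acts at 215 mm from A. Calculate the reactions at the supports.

Resultant of the distributed load: 3.9 × 185 = 721.5 N at 198.5 mm from A.
Moments about A: B_y·304 − 330·270 − (3.9·185)·198.5 − 340·215 = 0 → B_y = 305417.75/304 = 1004.66 ≈ 1005 N.
ΣF_y = 0: A_y + 1004.66 − 330 − 3.9·185 − 340 = 0 → A_y = 386.8 N.
ΣF_x = 0: no horizontal applied forces, so A_x = 0.

A_x = 0, A_y = 386.8 N, B_y = 1005 N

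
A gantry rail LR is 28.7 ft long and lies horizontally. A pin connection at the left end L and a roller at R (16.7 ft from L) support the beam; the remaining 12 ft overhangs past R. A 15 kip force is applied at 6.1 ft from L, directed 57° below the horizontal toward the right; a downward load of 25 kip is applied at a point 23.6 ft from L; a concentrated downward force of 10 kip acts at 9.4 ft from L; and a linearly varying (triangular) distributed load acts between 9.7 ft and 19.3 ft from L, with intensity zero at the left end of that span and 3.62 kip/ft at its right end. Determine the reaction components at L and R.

L_x = -8.170 kip, L_y = 2.651 kip, R_y = 62.30 kip

Resultant of the triangular load: ½ × 3.62 × 9.6 = 17.376 kip, acting at 16.1 ft from L (one-third of the span from the peak).
ΣM about L: R_y·16.7 − 15·sin57°·6.1 − 25·23.6 − 10·9.4 − (½·3.62·9.6)·16.1 = 0 → R_y = 1040.49/16.7 = 62.3048 ≈ 62.30 kip.
ΣF_y = 0: L_y + 62.3048 − 15·sin57° − 25 − 10 − ½·3.62·9.6 = 0 → L_y = 2.651 kip.
ΣF_x = 0: L_x + 15·cos57° = 0 → L_x = -8.170 kip.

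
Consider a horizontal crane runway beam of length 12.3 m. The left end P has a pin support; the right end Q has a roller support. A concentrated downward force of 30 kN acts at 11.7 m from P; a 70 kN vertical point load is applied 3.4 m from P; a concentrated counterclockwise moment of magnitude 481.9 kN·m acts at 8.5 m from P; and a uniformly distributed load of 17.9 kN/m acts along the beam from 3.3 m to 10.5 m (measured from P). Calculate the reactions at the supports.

Resultant of the distributed load: 17.9 × 7.2 = 128.88 kN at 6.9 m from P.
Moments about P: Q_y·12.3 − 30·11.7 − 70·3.4 + 481.9 − (17.9·7.2)·6.9 = 0 → Q_y = 996.372/12.3 = 81.0059 ≈ 81.01 kN.
ΣF_y = 0: P_y + 81.0059 − 30 − 70 − 17.9·7.2 = 0 → P_y = 147.9 kN.
ΣF_x = 0: no horizontal applied forces, so P_x = 0.

P_x = 0, P_y = 147.9 kN, Q_y = 81.01 kN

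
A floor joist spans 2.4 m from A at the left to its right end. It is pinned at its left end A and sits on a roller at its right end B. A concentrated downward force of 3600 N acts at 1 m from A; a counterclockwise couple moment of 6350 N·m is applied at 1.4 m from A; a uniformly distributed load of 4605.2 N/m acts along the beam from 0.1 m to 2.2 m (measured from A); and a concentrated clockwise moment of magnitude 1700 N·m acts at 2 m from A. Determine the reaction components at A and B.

Resultant of the distributed load: 4605.2 × 2.1 = 9670.92 N at 1.15 m from A.
Moments about A: B_y·2.4 − 3600·1 + 6350 − (4605.2·2.1)·1.15 − 1700 = 0 → B_y = 10071.558/2.4 = 4196.48 ≈ 4196 N.
ΣF_y = 0: A_y + 4196.48 − 3600 − 4605.2·2.1 = 0 → A_y = 9074 N.
ΣF_x = 0: no horizontal applied forces, so A_x = 0.

A_x = 0, A_y = 9074 N, B_y = 4196 N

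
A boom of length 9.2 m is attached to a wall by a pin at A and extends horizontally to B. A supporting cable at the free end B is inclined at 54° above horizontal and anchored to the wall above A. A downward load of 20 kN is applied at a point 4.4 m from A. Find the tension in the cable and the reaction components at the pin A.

T = 11.82 kN, A_x = 6.950 kN, A_y = 10.43 kN

ΣM about A: T·sin54°·9.2 − 20·4.4 = 0 → T = 88/(9.2·0.809017) = 11.8233 ≈ 11.82 kN.
ΣF_x = 0: A_x − T·cos54° = 0 → A_x = 11.8233 × 0.587785 = 6.950 kN.
ΣF_y = 0: A_y + T·sin54° − 20 = 0 → A_y = 20 − 11.8233 × 0.809017 = 10.43 kN.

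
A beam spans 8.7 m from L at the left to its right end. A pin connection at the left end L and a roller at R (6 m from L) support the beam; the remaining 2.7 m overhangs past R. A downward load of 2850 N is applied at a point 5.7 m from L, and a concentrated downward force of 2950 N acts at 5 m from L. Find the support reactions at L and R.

L_x = 0, L_y = 634.2 N, R_y = 5166 N

Taking moments about L: R_y·6 − 2850·5.7 − 2950·5 = 0 → R_y = 30995/6 = 5165.83 ≈ 5166 N.
ΣF_y = 0: L_y + 5165.83 − 2850 − 2950 = 0 → L_y = 634.2 N.
ΣF_x = 0: no horizontal applied forces, so L_x = 0.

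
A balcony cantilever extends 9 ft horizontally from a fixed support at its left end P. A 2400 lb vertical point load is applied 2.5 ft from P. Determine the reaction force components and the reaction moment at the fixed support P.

ΣF_x = 0: P_x = 0.
ΣF_y = 0: P_y − 2400 = 0 → P_y = 2400 lb.
ΣM about P: M_P − 2400·2.5 = 0 → M_P = 6000 lb·ft.

P_x = 0, P_y = 2400 lb, M_P = 6000 lb·ft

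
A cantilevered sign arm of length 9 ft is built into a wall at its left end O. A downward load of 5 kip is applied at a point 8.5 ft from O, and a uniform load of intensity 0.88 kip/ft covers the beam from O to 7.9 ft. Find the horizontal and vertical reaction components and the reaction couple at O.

O_x = 0, O_y = 11.95 kip, M_O = 69.96 kip·ft

Resultant of the distributed load: 0.88 × 7.9 = 6.952 kip at 3.95 ft from O.
ΣF_x = 0: O_x = 0.
ΣF_y = 0: O_y − 5 − 0.88·7.9 = 0 → O_y = 11.95 kip.
ΣM about O: M_O − 5·8.5 − (0.88·7.9)·3.95 = 0 → M_O = 69.96 kip·ft.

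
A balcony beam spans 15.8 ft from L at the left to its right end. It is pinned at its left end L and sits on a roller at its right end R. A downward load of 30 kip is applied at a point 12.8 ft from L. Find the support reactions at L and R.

L_x = 0, L_y = 5.696 kip, R_y = 24.30 kip

Moments about L: R_y·15.8 − 30·12.8 = 0 → R_y = 384/15.8 = 24.3038 ≈ 24.30 kip.
ΣF_y = 0: L_y + 24.3038 − 30 = 0 → L_y = 5.696 kip.
ΣF_x = 0: no horizontal applied forces, so L_x = 0.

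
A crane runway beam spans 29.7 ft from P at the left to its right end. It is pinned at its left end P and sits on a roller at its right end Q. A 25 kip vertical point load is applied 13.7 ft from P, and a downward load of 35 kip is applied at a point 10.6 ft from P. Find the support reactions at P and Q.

Taking moments about P: Q_y·29.7 − 25·13.7 − 35·10.6 = 0 → Q_y = 713.5/29.7 = 24.0236 ≈ 24.02 kip.
ΣF_y = 0: P_y + 24.0236 − 25 − 35 = 0 → P_y = 35.98 kip.
ΣF_x = 0: no horizontal applied forces, so P_x = 0.

P_x = 0, P_y = 35.98 kip, Q_y = 24.02 kip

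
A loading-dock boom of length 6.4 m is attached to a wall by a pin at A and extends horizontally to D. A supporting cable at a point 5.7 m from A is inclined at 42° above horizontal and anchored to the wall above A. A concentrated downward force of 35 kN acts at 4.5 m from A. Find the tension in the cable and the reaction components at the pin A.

ΣM about A: T·sin42°·5.7 − 35·4.5 = 0 → T = 157.5/(5.7·0.669131) = 41.2947 ≈ 41.29 kN.
ΣF_x = 0: A_x − T·cos42° = 0 → A_x = 41.2947 × 0.743145 = 30.69 kN.
ΣF_y = 0: A_y + T·sin42° − 35 = 0 → A_y = 35 − 41.2947 × 0.669131 = 7.368 kN.

T = 41.29 kN, A_x = 30.69 kN, A_y = 7.368 kN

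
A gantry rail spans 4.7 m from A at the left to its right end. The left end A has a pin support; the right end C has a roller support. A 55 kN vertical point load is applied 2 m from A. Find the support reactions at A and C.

Moments about A: C_y·4.7 − 55·2 = 0 → C_y = 110/4.7 = 23.4043 ≈ 23.40 kN.
ΣF_y = 0: A_y + 23.4043 − 55 = 0 → A_y = 31.60 kN.
ΣF_x = 0: no horizontal applied forces, so A_x = 0.

A_x = 0, A_y = 31.60 kN, C_y = 23.40 kN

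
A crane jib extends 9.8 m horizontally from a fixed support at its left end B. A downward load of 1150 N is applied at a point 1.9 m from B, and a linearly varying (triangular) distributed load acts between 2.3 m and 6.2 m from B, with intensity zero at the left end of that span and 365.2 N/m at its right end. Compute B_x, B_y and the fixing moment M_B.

Resultant of the triangular load: ½ × 365.2 × 3.9 = 712.14 N, acting at 4.9 m from B (one-third of the span from the peak).
ΣF_x = 0: B_x = 0.
ΣF_y = 0: B_y − 1150 − ½·365.2·3.9 = 0 → B_y = 1862 N.
ΣM about B: M_B − 1150·1.9 − (½·365.2·3.9)·4.9 = 0 → M_B = 5674 N·m.

B_x = 0, B_y = 1862 N, M_B = 5674 N·m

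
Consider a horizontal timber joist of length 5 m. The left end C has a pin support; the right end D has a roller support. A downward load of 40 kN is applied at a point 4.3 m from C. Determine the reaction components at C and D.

C_x = 0, C_y = 5.600 kN, D_y = 34.40 kN

Moments about C: D_y·5 − 40·4.3 = 0 → D_y = 172/5 = 34.40 kN.
ΣF_y = 0: C_y + 34.4 − 40 = 0 → C_y = 5.600 kN.
ΣF_x = 0: no horizontal applied forces, so C_x = 0.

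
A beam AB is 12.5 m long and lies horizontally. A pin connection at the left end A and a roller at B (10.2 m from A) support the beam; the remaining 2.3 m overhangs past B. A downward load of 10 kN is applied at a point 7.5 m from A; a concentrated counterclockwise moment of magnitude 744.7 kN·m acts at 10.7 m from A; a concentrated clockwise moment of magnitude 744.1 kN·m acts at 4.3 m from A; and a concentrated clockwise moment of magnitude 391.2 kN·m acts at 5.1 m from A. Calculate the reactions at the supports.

Moments about A: B_y·10.2 − 10·7.5 + 744.7 − 744.1 − 391.2 = 0 → B_y = 465.6/10.2 = 45.6471 ≈ 45.65 kN.
ΣF_y = 0: A_y + 45.6471 − 10 = 0 → A_y = -35.65 kN.
ΣF_x = 0: no horizontal applied forces, so A_x = 0.

A_x = 0, A_y = -35.65 kN, B_y = 45.65 kN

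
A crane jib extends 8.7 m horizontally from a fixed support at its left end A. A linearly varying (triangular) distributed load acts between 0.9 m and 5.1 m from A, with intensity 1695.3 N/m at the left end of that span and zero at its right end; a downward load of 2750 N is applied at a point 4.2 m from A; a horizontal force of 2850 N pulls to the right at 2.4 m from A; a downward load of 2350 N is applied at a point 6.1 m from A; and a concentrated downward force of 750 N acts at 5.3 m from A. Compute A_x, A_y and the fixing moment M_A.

A_x = -2850 N, A_y = 9410 N, M_A = 38050 N·m

Resultant of the triangular load: ½ × 1695.3 × 4.2 = 3560.13 N, acting at 2.3 m from A (one-third of the span from the peak).
ΣF_x = 0: A_x + 2850 = 0 → A_x = -2850 N.
ΣF_y = 0: A_y − ½·1695.3·4.2 − 2750 − 2350 − 750 = 0 → A_y = 9410 N.
ΣM about A: M_A − (½·1695.3·4.2)·2.3 − 2750·4.2 − 2350·6.1 − 750·5.3 = 0 → M_A = 38050 N·m.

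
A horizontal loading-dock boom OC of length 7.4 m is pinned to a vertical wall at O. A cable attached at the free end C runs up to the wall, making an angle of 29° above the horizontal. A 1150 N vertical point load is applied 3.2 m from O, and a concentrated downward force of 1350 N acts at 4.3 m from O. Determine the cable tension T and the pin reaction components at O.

ΣM about O: T·sin29°·7.4 − 1150·3.2 − 1350·4.3 = 0 → T = 9485/(7.4·0.48481) = 2643.83 ≈ 2644 N.
ΣF_x = 0: O_x − T·cos29° = 0 → O_x = 2643.83 × 0.87462 = 2312 N.
ΣF_y = 0: O_y + T·sin29° − 1150 − 1350 = 0 → O_y = 2500 − 2643.83 × 0.48481 = 1218 N.

T = 2644 N, O_x = 2312 N, O_y = 1218 N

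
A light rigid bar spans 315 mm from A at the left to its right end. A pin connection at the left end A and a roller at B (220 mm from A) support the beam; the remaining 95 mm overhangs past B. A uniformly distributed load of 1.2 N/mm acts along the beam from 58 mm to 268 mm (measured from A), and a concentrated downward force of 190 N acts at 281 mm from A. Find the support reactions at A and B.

Resultant of the distributed load: 1.2 × 210 = 252 N at 163 mm from A.
Taking moments about A: B_y·220 − (1.2·210)·163 − 190·281 = 0 → B_y = 94466/220 = 429.391 ≈ 429.4 N.
ΣF_y = 0: A_y + 429.391 − 1.2·210 − 190 = 0 → A_y = 12.61 N.
ΣF_x = 0: no horizontal applied forces, so A_x = 0.

A_x = 0, A_y = 12.61 N, B_y = 429.4 N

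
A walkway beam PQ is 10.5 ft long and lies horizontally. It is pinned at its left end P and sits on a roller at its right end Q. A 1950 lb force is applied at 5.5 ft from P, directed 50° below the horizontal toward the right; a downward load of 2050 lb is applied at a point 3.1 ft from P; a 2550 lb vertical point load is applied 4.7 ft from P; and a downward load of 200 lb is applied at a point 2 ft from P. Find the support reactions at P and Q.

P_x = -1253 lb, P_y = 3727 lb, Q_y = 2567 lb

Taking moments about P: Q_y·10.5 − 1950·sin50°·5.5 − 2050·3.1 − 2550·4.7 − 200·2 = 0 → Q_y = 26955.8/10.5 = 2567.22 ≈ 2567 lb.
ΣF_y = 0: P_y + 2567.22 − 1950·sin50° − 2050 − 2550 − 200 = 0 → P_y = 3727 lb.
ΣF_x = 0: P_x + 1950·cos50° = 0 → P_x = -1253 lb.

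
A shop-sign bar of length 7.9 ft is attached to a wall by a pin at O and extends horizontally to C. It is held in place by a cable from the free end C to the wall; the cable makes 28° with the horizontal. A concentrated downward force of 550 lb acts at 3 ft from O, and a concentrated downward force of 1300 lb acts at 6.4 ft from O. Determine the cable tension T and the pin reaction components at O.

ΣM about O: T·sin28°·7.9 − 550·3 − 1300·6.4 = 0 → T = 9970/(7.9·0.469472) = 2688.18 ≈ 2688 lb.
ΣF_x = 0: O_x − T·cos28° = 0 → O_x = 2688.18 × 0.882948 = 2374 lb.
ΣF_y = 0: O_y + T·sin28° − 550 − 1300 = 0 → O_y = 1850 − 2688.18 × 0.469472 = 588.0 lb.

T = 2688 lb, O_x = 2374 lb, O_y = 588.0 lb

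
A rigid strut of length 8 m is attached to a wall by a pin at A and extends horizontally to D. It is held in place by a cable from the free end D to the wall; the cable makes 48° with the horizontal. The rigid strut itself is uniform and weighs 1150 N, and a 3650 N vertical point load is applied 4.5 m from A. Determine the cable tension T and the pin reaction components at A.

T = 3536 N, A_x = 2366 N, A_y = 2172 N

ΣM about A: T·sin48°·8 − 1150·4 − 3650·4.5 = 0 → T = 21025/(8·0.743145) = 3536.49 ≈ 3536 N.
ΣF_x = 0: A_x − T·cos48° = 0 → A_x = 3536.49 × 0.669131 = 2366 N.
ΣF_y = 0: A_y + T·sin48° − 1150 − 3650 = 0 → A_y = 4800 − 3536.49 × 0.743145 = 2172 N.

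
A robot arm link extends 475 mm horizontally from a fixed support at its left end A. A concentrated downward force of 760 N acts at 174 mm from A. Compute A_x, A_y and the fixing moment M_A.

ΣF_x = 0: A_x = 0.
ΣF_y = 0: A_y − 760 = 0 → A_y = 760.0 N.
ΣM about A: M_A − 760·174 = 0 → M_A = 132200 N·mm.

A_x = 0, A_y = 760.0 N, M_A = 132200 N·mm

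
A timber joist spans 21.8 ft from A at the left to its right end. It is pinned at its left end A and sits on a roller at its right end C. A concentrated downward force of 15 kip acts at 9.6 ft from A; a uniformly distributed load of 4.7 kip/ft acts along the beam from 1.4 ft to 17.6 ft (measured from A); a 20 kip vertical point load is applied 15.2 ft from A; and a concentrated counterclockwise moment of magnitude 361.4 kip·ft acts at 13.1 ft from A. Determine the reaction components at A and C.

Resultant of the distributed load: 4.7 × 16.2 = 76.14 kip at 9.5 ft from A.
Moments about A: C_y·21.8 − 15·9.6 − (4.7·16.2)·9.5 − 20·15.2 + 361.4 = 0 → C_y = 809.93/21.8 = 37.1528 ≈ 37.15 kip.
ΣF_y = 0: A_y + 37.1528 − 15 − 4.7·16.2 − 20 = 0 → A_y = 73.99 kip.
ΣF_x = 0: no horizontal applied forces, so A_x = 0.

A_x = 0, A_y = 73.99 kip, C_y = 37.15 kip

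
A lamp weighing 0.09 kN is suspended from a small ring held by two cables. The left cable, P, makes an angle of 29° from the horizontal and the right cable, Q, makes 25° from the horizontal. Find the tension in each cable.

ΣF_x = 0: −T_P·cos29° + T_Q·cos25° = 0 → T_Q = 0.965036·T_P.
ΣF_y = 0: T_P·sin29° + T_Q·sin25° = 0.09.
Substitute: T_P·(0.48481 + 0.965036·0.422618) = 0.09 → T_P = 0.100823 ≈ 0.1008 kN.
Then T_Q = 0.965036 × 0.100823 = 0.09730 kN.

T_P = 0.1008 kN, T_Q = 0.09730 kN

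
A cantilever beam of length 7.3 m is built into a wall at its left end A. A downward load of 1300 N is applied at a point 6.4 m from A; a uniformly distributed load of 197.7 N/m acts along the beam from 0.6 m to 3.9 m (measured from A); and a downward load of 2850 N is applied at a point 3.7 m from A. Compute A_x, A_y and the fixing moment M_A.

A_x = 0, A_y = 4802 N, M_A = 20330 N·m

Resultant of the distributed load: 197.7 × 3.3 = 652.41 N at 2.25 m from A.
ΣF_x = 0: A_x = 0.
ΣF_y = 0: A_y − 1300 − 197.7·3.3 − 2850 = 0 → A_y = 4802 N.
ΣM about A: M_A − 1300·6.4 − (197.7·3.3)·2.25 − 2850·3.7 = 0 → M_A = 20330 N·m.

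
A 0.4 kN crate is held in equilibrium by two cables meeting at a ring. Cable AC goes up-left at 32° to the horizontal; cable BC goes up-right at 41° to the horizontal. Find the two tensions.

T_AC = 0.3157 kN, T_BC = 0.3547 kN

ΣF_x = 0: −T_AC·cos32° + T_BC·cos41° = 0 → T_BC = 1.12367·T_AC.
ΣF_y = 0: T_AC·sin32° + T_BC·sin41° = 0.4.
Substitute: T_AC·(0.529919 + 1.12367·0.656059) = 0.4 → T_AC = 0.315678 ≈ 0.3157 kN.
Then T_BC = 1.12367 × 0.315678 = 0.3547 kN.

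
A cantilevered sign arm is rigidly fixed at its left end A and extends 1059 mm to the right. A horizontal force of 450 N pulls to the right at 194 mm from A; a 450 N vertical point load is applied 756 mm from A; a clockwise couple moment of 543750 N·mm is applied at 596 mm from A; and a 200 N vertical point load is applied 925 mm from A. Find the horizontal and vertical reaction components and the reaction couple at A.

ΣF_x = 0: A_x + 450 = 0 → A_x = -450.0 N.
ΣF_y = 0: A_y − 450 − 200 = 0 → A_y = 650.0 N.
ΣM about A: M_A − 450·756 − 543750 − 200·925 = 0 → M_A = 1069000 N·mm.

A_x = -450.0 N, A_y = 650.0 N, M_A = 1069000 N·mm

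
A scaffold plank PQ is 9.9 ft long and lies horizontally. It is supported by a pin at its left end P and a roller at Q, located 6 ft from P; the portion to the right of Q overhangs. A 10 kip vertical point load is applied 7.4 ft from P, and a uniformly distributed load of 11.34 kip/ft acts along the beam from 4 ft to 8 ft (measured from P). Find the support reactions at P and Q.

Resultant of the distributed load: 11.34 × 4 = 45.36 kip at 6 ft from P.
ΣM about P: Q_y·6 − 10·7.4 − (11.34·4)·6 = 0 → Q_y = 346.16/6 = 57.6933 ≈ 57.69 kip.
ΣF_y = 0: P_y + 57.6933 − 10 − 11.34·4 = 0 → P_y = -2.333 kip.
ΣF_x = 0: no horizontal applied forces, so P_x = 0.

P_x = 0, P_y = -2.333 kip, Q_y = 57.69 kip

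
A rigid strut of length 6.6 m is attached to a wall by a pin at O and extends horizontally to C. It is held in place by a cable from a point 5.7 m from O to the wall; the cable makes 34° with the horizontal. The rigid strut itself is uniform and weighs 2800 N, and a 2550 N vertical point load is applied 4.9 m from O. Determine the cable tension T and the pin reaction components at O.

ΣM about O: T·sin34°·5.7 − 2800·3.3 − 2550·4.9 = 0 → T = 21735/(5.7·0.559193) = 6819.04 ≈ 6819 N.
ΣF_x = 0: O_x − T·cos34° = 0 → O_x = 6819.04 × 0.829038 = 5653 N.
ΣF_y = 0: O_y + T·sin34° − 2800 − 2550 = 0 → O_y = 5350 − 6819.04 × 0.559193 = 1537 N.

T = 6819 N, O_x = 5653 N, O_y = 1537 N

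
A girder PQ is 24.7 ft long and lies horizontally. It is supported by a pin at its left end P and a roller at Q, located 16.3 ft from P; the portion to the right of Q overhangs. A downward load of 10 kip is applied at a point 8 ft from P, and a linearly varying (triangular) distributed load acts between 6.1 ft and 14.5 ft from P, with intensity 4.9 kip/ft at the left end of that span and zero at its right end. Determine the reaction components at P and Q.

Resultant of the triangular load: ½ × 4.9 × 8.4 = 20.58 kip, acting at 8.9 ft from P (one-third of the span from the peak).
ΣM about P: Q_y·16.3 − 10·8 − (½·4.9·8.4)·8.9 = 0 → Q_y = 263.162/16.3 = 16.1449 ≈ 16.14 kip.
ΣF_y = 0: P_y + 16.1449 − 10 − ½·4.9·8.4 = 0 → P_y = 14.44 kip.
ΣF_x = 0: no horizontal applied forces, so P_x = 0.

P_x = 0, P_y = 14.44 kip, Q_y = 16.14 kip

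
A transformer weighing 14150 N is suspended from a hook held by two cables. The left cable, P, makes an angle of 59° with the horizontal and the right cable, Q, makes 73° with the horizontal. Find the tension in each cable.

T_P = 5567 N, T_Q = 9807 N

ΣF_x = 0: −T_P·cos59° + T_Q·cos73° = 0 → T_Q = 1.76159·T_P.
ΣF_y = 0: T_P·sin59° + T_Q·sin73° = 14150.
Substitute: T_P·(0.857167 + 1.76159·0.956305) = 14150 → T_P = 5566.96 ≈ 5567 N.
Then T_Q = 1.76159 × 5566.96 = 9807 N.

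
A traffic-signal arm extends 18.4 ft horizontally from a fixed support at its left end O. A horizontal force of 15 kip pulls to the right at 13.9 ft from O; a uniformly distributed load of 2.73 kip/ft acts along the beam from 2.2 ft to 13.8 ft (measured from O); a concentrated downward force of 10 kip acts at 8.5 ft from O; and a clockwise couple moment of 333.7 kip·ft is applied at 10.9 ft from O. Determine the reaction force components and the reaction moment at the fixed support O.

Resultant of the distributed load: 2.73 × 11.6 = 31.668 kip at 8 ft from O.
ΣF_x = 0: O_x + 15 = 0 → O_x = -15.00 kip.
ΣF_y = 0: O_y − 2.73·11.6 − 10 = 0 → O_y = 41.67 kip.
ΣM about O: M_O − (2.73·11.6)·8 − 10·8.5 − 333.7 = 0 → M_O = 672.0 kip·ft.

O_x = -15.00 kip, O_y = 41.67 kip, M_O = 672.0 kip·ft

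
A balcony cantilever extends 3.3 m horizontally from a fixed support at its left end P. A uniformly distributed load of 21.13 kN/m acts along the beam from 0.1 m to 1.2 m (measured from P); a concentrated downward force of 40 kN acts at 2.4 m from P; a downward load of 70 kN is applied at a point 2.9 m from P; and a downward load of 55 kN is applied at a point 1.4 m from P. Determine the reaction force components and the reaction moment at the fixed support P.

P_x = 0, P_y = 188.2 kN, M_P = 391.1 kN·m

Resultant of the distributed load: 21.13 × 1.1 = 23.243 kN at 0.65 m from P.
ΣF_x = 0: P_x = 0.
ΣF_y = 0: P_y − 21.13·1.1 − 40 − 70 − 55 = 0 → P_y = 188.2 kN.
ΣM about P: M_P − (21.13·1.1)·0.65 − 40·2.4 − 70·2.9 − 55·1.4 = 0 → M_P = 391.1 kN·m.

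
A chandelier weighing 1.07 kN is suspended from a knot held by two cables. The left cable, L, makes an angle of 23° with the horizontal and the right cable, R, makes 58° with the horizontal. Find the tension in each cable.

T_L = 0.5741 kN, T_R = 0.9972 kN

ΣF_x = 0: −T_L·cos23° + T_R·cos58° = 0 → T_R = 1.73707·T_L.
ΣF_y = 0: T_L·sin23° + T_R·sin58° = 1.07.
Substitute: T_L·(0.390731 + 1.73707·0.848048) = 1.07 → T_L = 0.574081 ≈ 0.5741 kN.
Then T_R = 1.73707 × 0.574081 = 0.9972 kN.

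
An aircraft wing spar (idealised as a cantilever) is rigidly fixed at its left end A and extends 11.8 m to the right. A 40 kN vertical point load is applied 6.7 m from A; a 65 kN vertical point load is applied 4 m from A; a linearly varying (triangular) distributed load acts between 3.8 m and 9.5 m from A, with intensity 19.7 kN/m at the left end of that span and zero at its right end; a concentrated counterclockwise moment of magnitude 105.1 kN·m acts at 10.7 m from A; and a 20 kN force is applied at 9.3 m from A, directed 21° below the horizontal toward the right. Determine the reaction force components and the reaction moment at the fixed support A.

Resultant of the triangular load: ½ × 19.7 × 5.7 = 56.145 kN, acting at 5.7 m from A (one-third of the span from the peak).
ΣF_x = 0: A_x + 20·cos21° = 0 → A_x = -18.67 kN.
ΣF_y = 0: A_y − 40 − 65 − ½·19.7·5.7 − 20·sin21° = 0 → A_y = 168.3 kN.
ΣM about A: M_A − 40·6.7 − 65·4 − (½·19.7·5.7)·5.7 + 105.1 − 20·sin21°·9.3 = 0 → M_A = 809.6 kN·m.

A_x = -18.67 kN, A_y = 168.3 kN, M_A = 809.6 kN·m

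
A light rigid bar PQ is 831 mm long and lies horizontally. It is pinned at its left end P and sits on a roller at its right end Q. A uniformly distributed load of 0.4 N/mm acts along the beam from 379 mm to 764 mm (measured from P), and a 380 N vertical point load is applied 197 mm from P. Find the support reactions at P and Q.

P_x = 0, P_y = 338.0 N, Q_y = 196.0 N

Resultant of the distributed load: 0.4 × 385 = 154 N at 571.5 mm from P.
Moments about P: Q_y·831 − (0.4·385)·571.5 − 380·197 = 0 → Q_y = 162871/831 = 195.994 ≈ 196.0 N.
ΣF_y = 0: P_y + 195.994 − 0.4·385 − 380 = 0 → P_y = 338.0 N.
ΣF_x = 0: no horizontal applied forces, so P_x = 0.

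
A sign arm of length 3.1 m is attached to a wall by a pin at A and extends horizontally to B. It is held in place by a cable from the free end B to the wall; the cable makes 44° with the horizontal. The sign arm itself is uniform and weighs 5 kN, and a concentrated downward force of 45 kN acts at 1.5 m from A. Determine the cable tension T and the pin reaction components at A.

T = 34.94 kN, A_x = 25.14 kN, A_y = 25.73 kN

ΣM about A: T·sin44°·3.1 − 5·1.55 − 45·1.5 = 0 → T = 75.25/(3.1·0.694658) = 34.9441 ≈ 34.94 kN.
ΣF_x = 0: A_x − T·cos44° = 0 → A_x = 34.9441 × 0.71934 = 25.14 kN.
ΣF_y = 0: A_y + T·sin44° − 5 − 45 = 0 → A_y = 50 − 34.9441 × 0.694658 = 25.73 kN.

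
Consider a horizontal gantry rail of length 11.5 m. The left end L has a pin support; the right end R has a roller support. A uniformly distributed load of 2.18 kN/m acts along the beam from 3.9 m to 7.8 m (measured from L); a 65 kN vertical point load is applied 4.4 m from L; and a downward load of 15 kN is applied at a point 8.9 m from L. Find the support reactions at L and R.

L_x = 0, L_y = 47.70 kN, R_y = 40.80 kN

Resultant of the distributed load: 2.18 × 3.9 = 8.502 kN at 5.85 m from L.
ΣM about L: R_y·11.5 − (2.18·3.9)·5.85 − 65·4.4 − 15·8.9 = 0 → R_y = 469.2367/11.5 = 40.8032 ≈ 40.80 kN.
ΣF_y = 0: L_y + 40.8032 − 2.18·3.9 − 65 − 15 = 0 → L_y = 47.70 kN.
ΣF_x = 0: no horizontal applied forces, so L_x = 0.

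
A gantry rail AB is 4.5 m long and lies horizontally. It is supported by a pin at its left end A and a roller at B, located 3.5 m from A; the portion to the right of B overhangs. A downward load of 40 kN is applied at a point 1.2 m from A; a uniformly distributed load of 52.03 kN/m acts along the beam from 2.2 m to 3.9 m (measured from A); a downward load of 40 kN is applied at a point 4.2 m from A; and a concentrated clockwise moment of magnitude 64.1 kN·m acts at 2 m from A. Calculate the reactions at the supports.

A_x = 0, A_y = 11.34 kN, B_y = 157.1 kN

Resultant of the distributed load: 52.03 × 1.7 = 88.451 kN at 3.05 m from A.
ΣM about A: B_y·3.5 − 40·1.2 − (52.03·1.7)·3.05 − 40·4.2 − 64.1 = 0 → B_y = 549.87555/3.5 = 157.107 ≈ 157.1 kN.
ΣF_y = 0: A_y + 157.107 − 40 − 52.03·1.7 − 40 = 0 → A_y = 11.34 kN.
ΣF_x = 0: no horizontal applied forces, so A_x = 0.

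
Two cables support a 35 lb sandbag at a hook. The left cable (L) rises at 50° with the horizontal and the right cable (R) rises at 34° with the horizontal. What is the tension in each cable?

ΣF_x = 0: −T_L·cos50° + T_R·cos34° = 0 → T_R = 0.775342·T_L.
ΣF_y = 0: T_L·sin50° + T_R·sin34° = 35.
Substitute: T_L·(0.766044 + 0.775342·0.559193) = 35 → T_L = 29.1762 ≈ 29.18 lb.
Then T_R = 0.775342 × 29.1762 = 22.62 lb.

T_L = 29.18 lb, T_R = 22.62 lb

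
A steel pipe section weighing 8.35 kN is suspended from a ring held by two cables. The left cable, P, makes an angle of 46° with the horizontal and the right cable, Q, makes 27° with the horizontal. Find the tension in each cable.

ΣF_x = 0: −T_P·cos46° + T_Q·cos27° = 0 → T_Q = 0.779633·T_P.
ΣF_y = 0: T_P·sin46° + T_Q·sin27° = 8.35.
Substitute: T_P·(0.71934 + 0.779633·0.45399) = 8.35 → T_P = 7.77985 ≈ 7.780 kN.
Then T_Q = 0.779633 × 7.77985 = 6.065 kN.

T_P = 7.780 kN, T_Q = 6.065 kN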